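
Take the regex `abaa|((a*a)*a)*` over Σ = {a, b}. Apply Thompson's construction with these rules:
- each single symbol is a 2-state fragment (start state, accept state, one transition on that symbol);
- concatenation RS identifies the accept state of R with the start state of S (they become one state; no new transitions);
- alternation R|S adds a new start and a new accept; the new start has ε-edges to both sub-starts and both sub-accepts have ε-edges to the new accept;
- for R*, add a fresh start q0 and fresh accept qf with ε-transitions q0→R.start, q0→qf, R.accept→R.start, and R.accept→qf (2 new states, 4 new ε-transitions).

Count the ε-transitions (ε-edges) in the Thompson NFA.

16

By structural recursion:
Each of the 7 symbol leaves contributes 0 ε-transitions.
  abaa : 0 ε-transitions
  a* : 4 ε-transitions
  a*a : 4 ε-transitions
  (a*a)* : 8 ε-transitions
  (a*a)*a : 8 ε-transitions
  ((a*a)*a)* : 12 ε-transitions
  abaa|((a*a)*a)* : 16 ε-transitions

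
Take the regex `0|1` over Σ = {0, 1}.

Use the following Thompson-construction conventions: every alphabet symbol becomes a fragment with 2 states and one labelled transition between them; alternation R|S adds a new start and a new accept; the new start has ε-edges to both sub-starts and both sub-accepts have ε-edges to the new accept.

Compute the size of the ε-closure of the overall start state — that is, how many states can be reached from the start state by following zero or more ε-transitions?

3

Let C(F) = |ε-closure(F.start)| within fragment F, and note whether F accepts ε. Symbol fragments have C = 1 and do not accept ε. Then:
  0|1 : new start ε-reaches every alternative's start; none of them accept ε, so the new accept is not reached: |closure| = 1 + 1 + 1 = 3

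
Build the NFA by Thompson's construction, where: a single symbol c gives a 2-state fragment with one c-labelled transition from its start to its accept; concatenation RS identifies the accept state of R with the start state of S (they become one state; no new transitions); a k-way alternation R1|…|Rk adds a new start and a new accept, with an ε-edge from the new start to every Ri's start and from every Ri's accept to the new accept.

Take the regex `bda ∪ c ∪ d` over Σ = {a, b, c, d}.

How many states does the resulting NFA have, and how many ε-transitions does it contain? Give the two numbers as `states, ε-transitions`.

By structural recursion:
Each of the 5 symbol leaves contributes 2 states and 0 ε-transitions.
  bda = 4 states, 0 ε-transitions
  bda ∪ c ∪ d = 10 states, 6 ε-transitions

10, 6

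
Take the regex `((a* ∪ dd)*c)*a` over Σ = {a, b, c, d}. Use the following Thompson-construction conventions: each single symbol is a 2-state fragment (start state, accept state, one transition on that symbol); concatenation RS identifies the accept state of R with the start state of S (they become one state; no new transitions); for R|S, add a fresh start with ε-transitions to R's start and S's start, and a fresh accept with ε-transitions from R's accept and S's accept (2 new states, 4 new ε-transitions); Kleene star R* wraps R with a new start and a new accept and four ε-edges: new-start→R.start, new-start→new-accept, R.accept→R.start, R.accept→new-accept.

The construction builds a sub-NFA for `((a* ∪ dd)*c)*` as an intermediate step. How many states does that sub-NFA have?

14

Fragment for `((a* ∪ dd)*c)*`:
Each of the 4 symbol leaves contributes a 2-state fragment.
  a* : 4 states
  dd : 3 states
  a* ∪ dd : 9 states
  (a* ∪ dd)* : 11 states
  (a* ∪ dd)*c : 12 states
  ((a* ∪ dd)*c)* : 14 states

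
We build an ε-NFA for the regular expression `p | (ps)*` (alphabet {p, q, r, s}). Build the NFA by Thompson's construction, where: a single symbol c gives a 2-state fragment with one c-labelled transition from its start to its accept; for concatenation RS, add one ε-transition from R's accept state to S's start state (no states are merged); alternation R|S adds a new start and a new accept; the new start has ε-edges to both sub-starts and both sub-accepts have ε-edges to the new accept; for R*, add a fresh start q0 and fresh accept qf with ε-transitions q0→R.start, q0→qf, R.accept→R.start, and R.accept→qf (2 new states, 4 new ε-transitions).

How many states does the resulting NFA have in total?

Per subexpression:
Each of the 3 symbol leaves contributes a 2-state fragment.
  ps = 4 states
  (ps)* = 6 states
  p | (ps)* = 10 states

10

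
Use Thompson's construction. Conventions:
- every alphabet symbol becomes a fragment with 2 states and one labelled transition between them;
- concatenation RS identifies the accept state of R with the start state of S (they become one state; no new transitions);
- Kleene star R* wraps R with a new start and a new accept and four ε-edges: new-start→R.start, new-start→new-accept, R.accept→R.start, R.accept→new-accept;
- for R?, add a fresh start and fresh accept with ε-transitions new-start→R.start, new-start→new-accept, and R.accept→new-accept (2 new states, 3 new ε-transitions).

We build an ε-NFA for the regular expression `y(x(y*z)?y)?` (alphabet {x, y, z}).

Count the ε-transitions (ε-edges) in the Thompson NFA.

10

Recursing over subexpressions:
Each of the 5 symbol leaves contributes 0 ε-transitions.
  y* — 4 ε-transitions
  y*z — 4 ε-transitions
  (y*z)? — 7 ε-transitions
  x(y*z)?y — 7 ε-transitions
  (x(y*z)?y)? — 10 ε-transitions
  y(x(y*z)?y)? — 10 ε-transitions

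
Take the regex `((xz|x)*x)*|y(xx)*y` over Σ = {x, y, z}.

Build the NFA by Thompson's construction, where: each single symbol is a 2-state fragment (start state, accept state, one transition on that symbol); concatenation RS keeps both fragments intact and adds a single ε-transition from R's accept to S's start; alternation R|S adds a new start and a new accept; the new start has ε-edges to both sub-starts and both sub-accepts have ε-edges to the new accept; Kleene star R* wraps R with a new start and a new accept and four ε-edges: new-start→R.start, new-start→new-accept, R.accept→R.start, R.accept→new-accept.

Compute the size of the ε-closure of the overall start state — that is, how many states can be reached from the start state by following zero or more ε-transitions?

11

Work bottom-up. For each fragment F, track |ε-closure(F.start)| and whether F's accept lies in that closure (i.e. whether F accepts ε). A single-symbol fragment has closure size 1 and does not accept ε.
  xz : same as the first factor's closure: |ε-closure| = 1
  xz|x : |ε-closure| = 1 + 1 + 1 = 3 (the new accept is not ε-reachable since no branch accepts ε)
  (xz|x)* : |ε-closure| = 1 (new start) + 3 (body) + 1 (new accept) = 5
  (xz|x)*x : the left operand accepts ε, so the closure extends into the next operand (via the concat ε-link); |ε-closure| = 5 + 1 = 6
  ((xz|x)*x)* : the star's fresh start ε-reaches both the body's start and the fresh accept: |ε-closure| = 2 + 6 = 8
  xx : same as the first factor's closure: |ε-closure| = 1
  (xx)* : new start has ε-edges to the inner start and to the new accept, so |ε-closure| = 2 + 1 = 3
  y(xx)*y : same as the first factor's closure: |ε-closure| = 1
  ((xz|x)*x)*|y(xx)*y : |ε-closure| = 1 (new start) + (8 + 1) + 1 (new accept, since some branch ε-reaches its own accept) = 11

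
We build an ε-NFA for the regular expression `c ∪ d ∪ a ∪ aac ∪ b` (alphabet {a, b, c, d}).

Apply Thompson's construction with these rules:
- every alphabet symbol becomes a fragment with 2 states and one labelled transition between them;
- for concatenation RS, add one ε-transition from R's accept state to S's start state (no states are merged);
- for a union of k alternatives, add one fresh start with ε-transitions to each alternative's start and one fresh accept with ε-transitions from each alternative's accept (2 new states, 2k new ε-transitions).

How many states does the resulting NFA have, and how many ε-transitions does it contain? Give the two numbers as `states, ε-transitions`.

16, 12

By structural recursion:
Each of the 7 symbol leaves contributes 2 states and 0 ε-transitions.
  aac : 6 states, 2 ε-transitions
  c ∪ d ∪ a ∪ aac ∪ b : 16 states, 12 ε-transitions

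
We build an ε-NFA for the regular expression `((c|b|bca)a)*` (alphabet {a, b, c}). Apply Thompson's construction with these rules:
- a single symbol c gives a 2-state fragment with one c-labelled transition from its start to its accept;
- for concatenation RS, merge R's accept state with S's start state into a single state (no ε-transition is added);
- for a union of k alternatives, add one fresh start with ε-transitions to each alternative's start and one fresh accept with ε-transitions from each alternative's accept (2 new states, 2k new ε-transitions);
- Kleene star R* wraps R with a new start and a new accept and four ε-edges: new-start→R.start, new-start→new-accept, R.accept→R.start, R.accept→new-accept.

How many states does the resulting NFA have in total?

13

Building bottom-up:
Each of the 6 symbol leaves contributes a 2-state fragment.
  bca = 4 states
  c|b|bca = 10 states
  (c|b|bca)a = 11 states
  ((c|b|bca)a)* = 13 states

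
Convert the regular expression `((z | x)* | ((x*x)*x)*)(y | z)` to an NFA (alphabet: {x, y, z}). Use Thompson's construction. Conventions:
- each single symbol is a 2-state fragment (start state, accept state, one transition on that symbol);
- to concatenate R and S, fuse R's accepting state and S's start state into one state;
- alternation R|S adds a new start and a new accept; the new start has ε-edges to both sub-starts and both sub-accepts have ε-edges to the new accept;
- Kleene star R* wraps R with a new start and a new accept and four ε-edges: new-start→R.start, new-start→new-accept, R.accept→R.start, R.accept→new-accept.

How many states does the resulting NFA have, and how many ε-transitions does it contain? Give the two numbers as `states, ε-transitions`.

25, 28

Building bottom-up:
Each of the 7 symbol leaves contributes 2 states and 0 ε-transitions.
  z | x = 6 states, 4 ε-transitions
  (z | x)* = 8 states, 8 ε-transitions
  x* = 4 states, 4 ε-transitions
  x*x = 5 states, 4 ε-transitions
  (x*x)* = 7 states, 8 ε-transitions
  (x*x)*x = 8 states, 8 ε-transitions
  ((x*x)*x)* = 10 states, 12 ε-transitions
  (z | x)* | ((x*x)*x)* = 20 states, 24 ε-transitions
  y | z = 6 states, 4 ε-transitions
  ((z | x)* | ((x*x)*x)*)(y | z) = 25 states, 28 ε-transitions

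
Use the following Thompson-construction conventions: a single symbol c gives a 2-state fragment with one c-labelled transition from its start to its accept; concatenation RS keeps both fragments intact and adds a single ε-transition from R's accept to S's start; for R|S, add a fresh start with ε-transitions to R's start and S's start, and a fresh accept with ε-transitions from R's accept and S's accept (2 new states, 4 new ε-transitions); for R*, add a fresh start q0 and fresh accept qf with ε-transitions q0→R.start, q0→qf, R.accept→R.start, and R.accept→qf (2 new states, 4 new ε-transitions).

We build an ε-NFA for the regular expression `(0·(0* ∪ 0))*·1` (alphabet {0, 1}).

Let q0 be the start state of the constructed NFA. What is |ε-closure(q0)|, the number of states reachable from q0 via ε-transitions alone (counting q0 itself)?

4

Work bottom-up. For each fragment F, track |ε-closure(F.start)| and whether F's accept lies in that closure (i.e. whether F accepts ε). A single-symbol fragment has closure size 1 and does not accept ε.
  0* — C = 1 (new start) + 1 (body) + 1 (new accept) = 3
  0* ∪ 0 — C = 1 (new start) + (3 + 1) + 1 (new accept, since some branch ε-reaches its own accept) = 6
  0·(0* ∪ 0) — same as the first factor's closure: C = 1
  (0·(0* ∪ 0))* — the star's fresh start ε-reaches both the body's start and the fresh accept: C = 2 + 1 = 3
  (0·(0* ∪ 0))*·1 — the left operand accepts ε, so the closure extends into the next operand (via the concat ε-link); C = 3 + 1 = 4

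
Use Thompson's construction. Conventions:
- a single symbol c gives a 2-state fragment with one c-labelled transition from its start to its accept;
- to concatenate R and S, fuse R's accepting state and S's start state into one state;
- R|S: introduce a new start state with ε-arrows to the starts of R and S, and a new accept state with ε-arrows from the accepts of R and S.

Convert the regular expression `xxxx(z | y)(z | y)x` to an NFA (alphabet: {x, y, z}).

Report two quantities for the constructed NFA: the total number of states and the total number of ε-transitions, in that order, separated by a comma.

By structural recursion:
Each of the 9 symbol leaves contributes 2 states and 0 ε-transitions.
  z | y = 6 states, 4 ε-transitions
  z | y = 6 states, 4 ε-transitions
  xxxx(z | y)(z | y)x = 16 states, 8 ε-transitions

16, 8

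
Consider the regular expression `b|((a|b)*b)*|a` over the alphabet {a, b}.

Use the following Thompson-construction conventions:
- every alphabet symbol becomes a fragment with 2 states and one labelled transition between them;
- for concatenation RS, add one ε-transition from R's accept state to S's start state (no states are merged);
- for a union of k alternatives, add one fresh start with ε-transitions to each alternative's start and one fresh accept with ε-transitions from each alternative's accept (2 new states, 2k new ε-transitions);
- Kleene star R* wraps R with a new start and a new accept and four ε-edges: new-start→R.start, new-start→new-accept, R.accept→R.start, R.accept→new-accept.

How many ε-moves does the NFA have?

Recursing over subexpressions:
Each of the 5 symbol leaves contributes 0 ε-transitions.
  a|b — 4 ε-transitions
  (a|b)* — 8 ε-transitions
  (a|b)*b — 9 ε-transitions
  ((a|b)*b)* — 13 ε-transitions
  b|((a|b)*b)*|a — 19 ε-transitions

19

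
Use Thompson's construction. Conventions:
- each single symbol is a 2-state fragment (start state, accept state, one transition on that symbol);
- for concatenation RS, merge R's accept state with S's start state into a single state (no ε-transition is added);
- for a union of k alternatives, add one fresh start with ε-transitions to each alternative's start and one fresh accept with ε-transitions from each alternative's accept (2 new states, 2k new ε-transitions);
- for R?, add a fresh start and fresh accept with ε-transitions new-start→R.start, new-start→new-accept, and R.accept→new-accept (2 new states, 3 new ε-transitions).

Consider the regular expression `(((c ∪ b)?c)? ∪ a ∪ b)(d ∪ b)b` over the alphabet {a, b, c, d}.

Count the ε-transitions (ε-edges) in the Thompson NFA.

Building bottom-up:
Each of the 8 symbol leaves contributes 0 ε-transitions.
  c ∪ b → 4 ε-transitions
  (c ∪ b)? → 7 ε-transitions
  (c ∪ b)?c → 7 ε-transitions
  ((c ∪ b)?c)? → 10 ε-transitions
  ((c ∪ b)?c)? ∪ a ∪ b → 16 ε-transitions
  d ∪ b → 4 ε-transitions
  (((c ∪ b)?c)? ∪ a ∪ b)(d ∪ b)b → 20 ε-transitions

20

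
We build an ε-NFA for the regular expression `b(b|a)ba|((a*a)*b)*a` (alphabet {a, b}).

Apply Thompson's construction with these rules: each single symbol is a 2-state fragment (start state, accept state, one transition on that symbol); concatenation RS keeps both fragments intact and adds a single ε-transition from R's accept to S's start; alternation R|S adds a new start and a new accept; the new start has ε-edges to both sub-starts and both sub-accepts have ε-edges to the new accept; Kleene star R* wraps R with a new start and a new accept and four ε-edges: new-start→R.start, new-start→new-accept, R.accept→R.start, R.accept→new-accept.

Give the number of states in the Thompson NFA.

28

Per subexpression:
Each of the 9 symbol leaves contributes a 2-state fragment.
  b|a : 6 states
  b(b|a)ba : 12 states
  a* : 4 states
  a*a : 6 states
  (a*a)* : 8 states
  (a*a)*b : 10 states
  ((a*a)*b)* : 12 states
  ((a*a)*b)*a : 14 states
  b(b|a)ba|((a*a)*b)*a : 28 states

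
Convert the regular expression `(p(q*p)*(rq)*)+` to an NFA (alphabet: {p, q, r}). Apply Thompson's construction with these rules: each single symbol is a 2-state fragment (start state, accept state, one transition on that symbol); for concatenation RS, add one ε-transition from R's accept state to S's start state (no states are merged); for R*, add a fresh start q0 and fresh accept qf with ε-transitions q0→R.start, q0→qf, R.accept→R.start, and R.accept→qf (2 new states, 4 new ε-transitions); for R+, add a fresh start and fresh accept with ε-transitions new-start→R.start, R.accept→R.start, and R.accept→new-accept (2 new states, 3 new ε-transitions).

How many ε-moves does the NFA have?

Bottom-up over the parse tree:
Each of the 5 symbol leaves contributes 0 ε-transitions.
  q* : 4 ε-transitions
  q*p : 5 ε-transitions
  (q*p)* : 9 ε-transitions
  rq : 1 ε-transition
  (rq)* : 5 ε-transitions
  p(q*p)*(rq)* : 16 ε-transitions
  (p(q*p)*(rq)*)+ : 19 ε-transitions

19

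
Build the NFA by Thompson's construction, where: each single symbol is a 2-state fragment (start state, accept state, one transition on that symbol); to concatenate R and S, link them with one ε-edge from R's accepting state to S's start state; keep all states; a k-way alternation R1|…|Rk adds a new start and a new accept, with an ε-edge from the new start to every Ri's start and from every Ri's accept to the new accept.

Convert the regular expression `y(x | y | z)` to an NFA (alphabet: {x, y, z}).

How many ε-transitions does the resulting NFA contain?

7

Recursing over subexpressions:
Each of the 4 symbol leaves contributes 0 ε-transitions.
  x | y | z → 6 ε-transitions
  y(x | y | z) → 7 ε-transitions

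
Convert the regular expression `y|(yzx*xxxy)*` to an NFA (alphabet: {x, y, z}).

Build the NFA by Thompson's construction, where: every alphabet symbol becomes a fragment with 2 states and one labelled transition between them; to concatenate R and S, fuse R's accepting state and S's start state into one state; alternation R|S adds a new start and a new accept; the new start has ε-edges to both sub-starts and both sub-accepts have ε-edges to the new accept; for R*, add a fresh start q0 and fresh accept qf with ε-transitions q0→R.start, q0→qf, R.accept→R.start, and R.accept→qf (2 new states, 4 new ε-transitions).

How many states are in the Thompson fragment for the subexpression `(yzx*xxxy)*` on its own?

12

Fragment for `(yzx*xxxy)*`:
Each of the 7 symbol leaves contributes a 2-state fragment.
  x* : 4 states
  yzx*xxxy : 10 states
  (yzx*xxxy)* : 12 states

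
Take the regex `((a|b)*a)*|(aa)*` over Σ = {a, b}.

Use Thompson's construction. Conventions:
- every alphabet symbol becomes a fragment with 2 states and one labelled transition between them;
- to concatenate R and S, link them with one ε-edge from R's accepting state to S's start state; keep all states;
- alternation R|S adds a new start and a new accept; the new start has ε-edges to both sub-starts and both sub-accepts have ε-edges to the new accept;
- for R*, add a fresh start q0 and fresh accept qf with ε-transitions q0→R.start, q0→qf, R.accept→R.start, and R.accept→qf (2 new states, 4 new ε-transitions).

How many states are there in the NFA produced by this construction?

20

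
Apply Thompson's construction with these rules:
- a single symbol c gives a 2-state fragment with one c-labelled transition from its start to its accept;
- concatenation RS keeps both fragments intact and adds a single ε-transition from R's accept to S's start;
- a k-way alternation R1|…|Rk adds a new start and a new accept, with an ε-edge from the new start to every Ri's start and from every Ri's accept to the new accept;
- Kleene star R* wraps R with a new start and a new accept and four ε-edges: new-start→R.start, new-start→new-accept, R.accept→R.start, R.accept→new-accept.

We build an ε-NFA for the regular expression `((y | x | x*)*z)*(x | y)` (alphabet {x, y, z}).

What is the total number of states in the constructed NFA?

22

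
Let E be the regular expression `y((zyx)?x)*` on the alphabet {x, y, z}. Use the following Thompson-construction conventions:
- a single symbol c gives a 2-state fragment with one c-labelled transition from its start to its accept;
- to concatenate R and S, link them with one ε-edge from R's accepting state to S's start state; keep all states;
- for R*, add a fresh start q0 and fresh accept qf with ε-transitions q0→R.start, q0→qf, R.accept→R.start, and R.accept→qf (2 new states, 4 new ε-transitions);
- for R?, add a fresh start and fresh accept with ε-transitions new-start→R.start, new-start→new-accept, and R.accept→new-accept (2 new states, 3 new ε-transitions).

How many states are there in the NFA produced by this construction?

14

Recursing over subexpressions:
Each of the 5 symbol leaves contributes a 2-state fragment.
  zyx — 6 states
  (zyx)? — 8 states
  (zyx)?x — 10 states
  ((zyx)?x)* — 12 states
  y((zyx)?x)* — 14 states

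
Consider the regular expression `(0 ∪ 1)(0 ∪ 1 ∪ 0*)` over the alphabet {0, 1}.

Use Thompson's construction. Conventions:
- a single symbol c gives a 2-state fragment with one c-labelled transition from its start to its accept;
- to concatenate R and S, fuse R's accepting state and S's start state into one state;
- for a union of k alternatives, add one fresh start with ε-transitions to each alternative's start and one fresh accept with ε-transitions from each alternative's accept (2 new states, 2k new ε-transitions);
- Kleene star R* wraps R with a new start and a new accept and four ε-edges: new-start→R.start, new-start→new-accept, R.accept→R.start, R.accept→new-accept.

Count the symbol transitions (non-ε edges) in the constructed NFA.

5

Per subexpression:
Each of the 5 symbol leaves contributes exactly 1 symbol transition.
  0 ∪ 1 = 2 symbol transitions
  0* = 1 symbol transition
  0 ∪ 1 ∪ 0* = 3 symbol transitions
  (0 ∪ 1)(0 ∪ 1 ∪ 0*) = 5 symbol transitions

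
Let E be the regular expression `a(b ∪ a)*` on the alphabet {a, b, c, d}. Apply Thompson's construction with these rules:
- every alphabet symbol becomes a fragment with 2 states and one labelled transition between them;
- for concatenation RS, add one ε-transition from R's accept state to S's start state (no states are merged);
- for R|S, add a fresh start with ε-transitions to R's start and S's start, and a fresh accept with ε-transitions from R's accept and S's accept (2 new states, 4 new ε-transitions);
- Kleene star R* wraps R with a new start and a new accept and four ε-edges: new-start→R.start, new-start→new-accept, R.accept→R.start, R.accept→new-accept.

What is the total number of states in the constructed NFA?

Bottom-up over the parse tree:
Each of the 3 symbol leaves contributes a 2-state fragment.
  b ∪ a : 6 states
  (b ∪ a)* : 8 states
  a(b ∪ a)* : 10 states

10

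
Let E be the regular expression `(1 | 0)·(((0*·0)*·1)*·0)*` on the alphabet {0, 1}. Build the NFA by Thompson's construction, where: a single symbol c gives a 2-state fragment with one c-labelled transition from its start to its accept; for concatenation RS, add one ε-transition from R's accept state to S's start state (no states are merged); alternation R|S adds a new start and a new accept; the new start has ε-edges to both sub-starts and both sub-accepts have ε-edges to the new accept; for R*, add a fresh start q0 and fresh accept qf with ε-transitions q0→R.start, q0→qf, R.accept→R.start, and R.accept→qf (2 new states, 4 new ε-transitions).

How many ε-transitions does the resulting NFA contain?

Bottom-up over the parse tree:
Each of the 6 symbol leaves contributes 0 ε-transitions.
  1 | 0 → 4 ε-transitions
  0* → 4 ε-transitions
  0*·0 → 5 ε-transitions
  (0*·0)* → 9 ε-transitions
  (0*·0)*·1 → 10 ε-transitions
  ((0*·0)*·1)* → 14 ε-transitions
  ((0*·0)*·1)*·0 → 15 ε-transitions
  (((0*·0)*·1)*·0)* → 19 ε-transitions
  (1 | 0)·(((0*·0)*·1)*·0)* → 24 ε-transitions

24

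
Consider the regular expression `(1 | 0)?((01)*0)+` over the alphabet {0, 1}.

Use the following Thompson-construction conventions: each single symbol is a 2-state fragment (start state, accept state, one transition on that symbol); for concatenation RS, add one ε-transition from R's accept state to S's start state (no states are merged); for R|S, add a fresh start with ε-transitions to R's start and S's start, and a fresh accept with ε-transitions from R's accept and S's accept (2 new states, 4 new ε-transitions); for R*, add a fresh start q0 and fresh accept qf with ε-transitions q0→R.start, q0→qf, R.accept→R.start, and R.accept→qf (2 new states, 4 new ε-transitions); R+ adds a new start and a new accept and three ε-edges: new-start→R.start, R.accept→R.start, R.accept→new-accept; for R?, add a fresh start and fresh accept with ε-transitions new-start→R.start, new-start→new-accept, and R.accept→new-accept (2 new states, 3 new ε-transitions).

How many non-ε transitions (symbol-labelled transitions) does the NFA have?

5

Per subexpression:
Each of the 5 symbol leaves contributes exactly 1 symbol transition.
  1 | 0 : 2 symbol transitions
  (1 | 0)? : 2 symbol transitions
  01 : 2 symbol transitions
  (01)* : 2 symbol transitions
  (01)*0 : 3 symbol transitions
  ((01)*0)+ : 3 symbol transitions
  (1 | 0)?((01)*0)+ : 5 symbol transitions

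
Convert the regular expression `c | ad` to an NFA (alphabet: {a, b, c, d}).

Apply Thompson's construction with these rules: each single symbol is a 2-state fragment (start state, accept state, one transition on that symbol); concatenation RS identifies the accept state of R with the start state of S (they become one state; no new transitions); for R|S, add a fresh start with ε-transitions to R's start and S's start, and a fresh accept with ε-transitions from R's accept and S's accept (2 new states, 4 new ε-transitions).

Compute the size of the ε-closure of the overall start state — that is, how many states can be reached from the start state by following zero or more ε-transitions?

3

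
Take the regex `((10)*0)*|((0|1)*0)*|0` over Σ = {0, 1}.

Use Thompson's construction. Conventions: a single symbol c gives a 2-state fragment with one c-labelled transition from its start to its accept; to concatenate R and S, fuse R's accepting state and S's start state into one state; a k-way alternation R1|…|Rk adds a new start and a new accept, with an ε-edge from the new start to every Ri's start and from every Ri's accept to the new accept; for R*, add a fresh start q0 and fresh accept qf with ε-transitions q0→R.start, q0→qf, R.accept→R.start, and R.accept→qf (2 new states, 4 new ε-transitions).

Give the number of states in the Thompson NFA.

23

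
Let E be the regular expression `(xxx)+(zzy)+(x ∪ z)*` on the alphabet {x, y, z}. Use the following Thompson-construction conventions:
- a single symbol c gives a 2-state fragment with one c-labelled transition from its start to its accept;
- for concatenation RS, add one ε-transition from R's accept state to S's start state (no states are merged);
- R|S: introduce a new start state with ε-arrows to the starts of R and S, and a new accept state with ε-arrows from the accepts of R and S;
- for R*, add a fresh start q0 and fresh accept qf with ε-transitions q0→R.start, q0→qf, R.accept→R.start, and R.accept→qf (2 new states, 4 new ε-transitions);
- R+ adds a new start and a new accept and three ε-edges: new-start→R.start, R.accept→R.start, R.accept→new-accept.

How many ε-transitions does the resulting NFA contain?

Per subexpression:
Each of the 8 symbol leaves contributes 0 ε-transitions.
  xxx — 2 ε-transitions
  (xxx)+ — 5 ε-transitions
  zzy — 2 ε-transitions
  (zzy)+ — 5 ε-transitions
  x ∪ z — 4 ε-transitions
  (x ∪ z)* — 8 ε-transitions
  (xxx)+(zzy)+(x ∪ z)* — 20 ε-transitions

20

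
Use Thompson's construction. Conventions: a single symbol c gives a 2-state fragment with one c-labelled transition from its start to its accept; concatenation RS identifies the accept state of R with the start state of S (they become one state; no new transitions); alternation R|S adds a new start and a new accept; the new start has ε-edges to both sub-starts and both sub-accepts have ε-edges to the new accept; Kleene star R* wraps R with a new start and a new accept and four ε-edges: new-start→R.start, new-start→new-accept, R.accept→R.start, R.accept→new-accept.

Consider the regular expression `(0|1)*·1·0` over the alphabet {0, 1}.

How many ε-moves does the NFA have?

8

Recursing over subexpressions:
Each of the 4 symbol leaves contributes 0 ε-transitions.
  0|1 : 4 ε-transitions
  (0|1)* : 8 ε-transitions
  (0|1)*·1·0 : 8 ε-transitions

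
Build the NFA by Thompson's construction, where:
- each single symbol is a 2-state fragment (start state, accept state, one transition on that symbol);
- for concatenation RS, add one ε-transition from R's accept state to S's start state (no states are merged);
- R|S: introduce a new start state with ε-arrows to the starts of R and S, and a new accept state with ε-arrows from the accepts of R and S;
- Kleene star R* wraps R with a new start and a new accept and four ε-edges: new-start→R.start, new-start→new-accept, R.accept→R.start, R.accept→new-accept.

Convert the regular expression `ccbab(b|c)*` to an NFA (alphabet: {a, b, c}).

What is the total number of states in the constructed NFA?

18

Bottom-up over the parse tree:
Each of the 7 symbol leaves contributes a 2-state fragment.
  b|c — 6 states
  (b|c)* — 8 states
  ccbab(b|c)* — 18 states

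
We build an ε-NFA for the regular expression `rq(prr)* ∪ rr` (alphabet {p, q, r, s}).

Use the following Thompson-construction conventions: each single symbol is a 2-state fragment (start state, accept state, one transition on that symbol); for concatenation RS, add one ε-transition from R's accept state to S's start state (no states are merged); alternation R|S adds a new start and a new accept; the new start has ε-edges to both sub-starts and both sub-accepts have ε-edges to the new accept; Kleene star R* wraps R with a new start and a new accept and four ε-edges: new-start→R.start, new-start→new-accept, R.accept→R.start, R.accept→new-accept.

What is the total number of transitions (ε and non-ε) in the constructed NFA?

20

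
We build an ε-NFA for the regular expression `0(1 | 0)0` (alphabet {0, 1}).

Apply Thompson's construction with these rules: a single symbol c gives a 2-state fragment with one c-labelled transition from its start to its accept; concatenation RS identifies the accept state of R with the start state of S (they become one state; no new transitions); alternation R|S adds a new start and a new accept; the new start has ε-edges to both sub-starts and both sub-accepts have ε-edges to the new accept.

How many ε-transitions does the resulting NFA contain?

Building bottom-up:
Each of the 4 symbol leaves contributes 0 ε-transitions.
  1 | 0 = 4 ε-transitions
  0(1 | 0)0 = 4 ε-transitions

4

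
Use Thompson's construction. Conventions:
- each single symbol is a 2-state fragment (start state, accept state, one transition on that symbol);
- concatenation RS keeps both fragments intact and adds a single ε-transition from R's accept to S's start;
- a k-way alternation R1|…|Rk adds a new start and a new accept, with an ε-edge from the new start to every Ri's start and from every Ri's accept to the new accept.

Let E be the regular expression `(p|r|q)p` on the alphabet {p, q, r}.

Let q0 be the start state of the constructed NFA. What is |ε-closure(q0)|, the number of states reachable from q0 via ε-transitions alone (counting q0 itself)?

4

Compute the ε-closure size of each fragment's start state recursively; a symbol fragment's start has no outgoing ε-edge, so its closure is just itself (size 1).
  p|r|q → new start ε-reaches every alternative's start; none of them accept ε, so the new accept is not reached: |ε-closure| = 1 + 1 + 1 + 1 = 4
  (p|r|q)p → |ε-closure| equals the left operand's closure size = 4 (its accept is not ε-reachable, so the closure stops there)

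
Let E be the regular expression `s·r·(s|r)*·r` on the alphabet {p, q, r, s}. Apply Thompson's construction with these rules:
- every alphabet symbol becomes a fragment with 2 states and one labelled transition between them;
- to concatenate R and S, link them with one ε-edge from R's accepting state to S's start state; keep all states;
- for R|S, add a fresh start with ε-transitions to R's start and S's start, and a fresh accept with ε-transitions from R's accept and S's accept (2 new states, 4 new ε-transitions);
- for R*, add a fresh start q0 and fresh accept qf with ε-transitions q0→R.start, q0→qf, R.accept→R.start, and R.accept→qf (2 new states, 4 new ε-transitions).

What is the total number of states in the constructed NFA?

14

Per subexpression:
Each of the 5 symbol leaves contributes a 2-state fragment.
  s|r → 6 states
  (s|r)* → 8 states
  s·r·(s|r)*·r → 14 states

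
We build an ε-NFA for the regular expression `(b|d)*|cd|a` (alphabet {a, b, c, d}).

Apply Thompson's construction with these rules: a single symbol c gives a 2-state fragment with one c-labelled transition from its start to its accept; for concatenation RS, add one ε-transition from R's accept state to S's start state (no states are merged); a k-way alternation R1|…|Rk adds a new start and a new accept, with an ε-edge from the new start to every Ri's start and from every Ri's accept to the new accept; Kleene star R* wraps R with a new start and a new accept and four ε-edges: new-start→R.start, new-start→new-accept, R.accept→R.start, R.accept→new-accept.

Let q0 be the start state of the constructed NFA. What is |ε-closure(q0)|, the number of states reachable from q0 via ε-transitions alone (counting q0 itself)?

Let C(F) = |ε-closure(F.start)| within fragment F, and note whether F accepts ε. Symbol fragments have C = 1 and do not accept ε. Then:
  b|d : new start ε-reaches every alternative's start; none of them accept ε, so the new accept is not reached: |closure| = 1 + 1 + 1 = 3
  (b|d)* : new start has ε-edges to the inner start and to the new accept, so |closure| = 2 + 3 = 5
  cd : |closure| equals the left operand's closure size = 1 (its accept is not ε-reachable, so the closure stops there)
  (b|d)*|cd|a : |closure| = 1 (new start) + (5 + 1 + 1) + 1 (new accept, since some branch ε-reaches its own accept) = 9

9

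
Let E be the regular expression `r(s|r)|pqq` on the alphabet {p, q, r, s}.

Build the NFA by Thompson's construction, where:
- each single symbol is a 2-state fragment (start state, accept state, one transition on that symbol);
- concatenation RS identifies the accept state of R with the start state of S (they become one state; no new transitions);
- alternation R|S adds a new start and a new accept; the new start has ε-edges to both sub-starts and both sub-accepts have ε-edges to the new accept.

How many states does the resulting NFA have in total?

13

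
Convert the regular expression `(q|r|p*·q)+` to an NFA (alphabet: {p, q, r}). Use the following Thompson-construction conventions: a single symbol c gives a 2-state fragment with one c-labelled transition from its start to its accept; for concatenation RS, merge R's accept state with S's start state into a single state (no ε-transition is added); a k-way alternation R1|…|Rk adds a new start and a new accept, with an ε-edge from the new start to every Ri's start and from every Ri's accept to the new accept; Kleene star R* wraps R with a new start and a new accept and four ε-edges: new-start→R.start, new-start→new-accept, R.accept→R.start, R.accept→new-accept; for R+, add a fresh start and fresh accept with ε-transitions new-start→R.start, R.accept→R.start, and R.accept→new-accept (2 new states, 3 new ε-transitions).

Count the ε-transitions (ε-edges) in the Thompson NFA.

By structural recursion:
Each of the 4 symbol leaves contributes 0 ε-transitions.
  p* : 4 ε-transitions
  p*·q : 4 ε-transitions
  q|r|p*·q : 10 ε-transitions
  (q|r|p*·q)+ : 13 ε-transitions

13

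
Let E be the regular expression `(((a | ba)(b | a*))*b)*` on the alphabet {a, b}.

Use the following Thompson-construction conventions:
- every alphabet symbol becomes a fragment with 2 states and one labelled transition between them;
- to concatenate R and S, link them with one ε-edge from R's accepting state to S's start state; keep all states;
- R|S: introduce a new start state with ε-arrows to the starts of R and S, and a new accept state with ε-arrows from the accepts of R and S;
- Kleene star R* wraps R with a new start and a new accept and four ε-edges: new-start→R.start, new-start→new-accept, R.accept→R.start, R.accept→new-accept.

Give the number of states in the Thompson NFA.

By structural recursion:
Each of the 6 symbol leaves contributes a 2-state fragment.
  ba → 4 states
  a | ba → 8 states
  a* → 4 states
  b | a* → 8 states
  (a | ba)(b | a*) → 16 states
  ((a | ba)(b | a*))* → 18 states
  ((a | ba)(b | a*))*b → 20 states
  (((a | ba)(b | a*))*b)* → 22 states

22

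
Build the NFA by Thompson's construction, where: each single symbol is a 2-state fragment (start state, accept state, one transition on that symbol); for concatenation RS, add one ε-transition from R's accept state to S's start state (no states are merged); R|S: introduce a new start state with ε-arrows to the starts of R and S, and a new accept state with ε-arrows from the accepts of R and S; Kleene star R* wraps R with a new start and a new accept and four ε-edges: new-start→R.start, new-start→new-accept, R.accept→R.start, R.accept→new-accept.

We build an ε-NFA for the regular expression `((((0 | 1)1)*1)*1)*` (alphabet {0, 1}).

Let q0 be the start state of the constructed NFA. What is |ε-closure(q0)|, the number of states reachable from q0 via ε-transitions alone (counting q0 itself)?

11

Let C(F) = |ε-closure(F.start)| within fragment F, and note whether F accepts ε. Symbol fragments have C = 1 and do not accept ε. Then:
  0 | 1 : |ε-closure| = 1 + 1 + 1 = 3 (the new accept is not ε-reachable since no branch accepts ε)
  (0 | 1)1 : same as the first factor's closure: |ε-closure| = 3
  ((0 | 1)1)* : new start has ε-edges to the inner start and to the new accept, so |ε-closure| = 2 + 3 = 5
  ((0 | 1)1)*1 : |ε-closure| = 5 + 1 = 6 (closure spills across the concat boundary because the left factor accepts ε)
  (((0 | 1)1)*1)* : the star's fresh start ε-reaches both the body's start and the fresh accept: |ε-closure| = 2 + 6 = 8
  (((0 | 1)1)*1)*1 : |ε-closure| = 8 + 1 = 9 (closure spills across the concat boundary because the left factor accepts ε)
  ((((0 | 1)1)*1)*1)* : |ε-closure| = 1 (new start) + 9 (body) + 1 (new accept) = 11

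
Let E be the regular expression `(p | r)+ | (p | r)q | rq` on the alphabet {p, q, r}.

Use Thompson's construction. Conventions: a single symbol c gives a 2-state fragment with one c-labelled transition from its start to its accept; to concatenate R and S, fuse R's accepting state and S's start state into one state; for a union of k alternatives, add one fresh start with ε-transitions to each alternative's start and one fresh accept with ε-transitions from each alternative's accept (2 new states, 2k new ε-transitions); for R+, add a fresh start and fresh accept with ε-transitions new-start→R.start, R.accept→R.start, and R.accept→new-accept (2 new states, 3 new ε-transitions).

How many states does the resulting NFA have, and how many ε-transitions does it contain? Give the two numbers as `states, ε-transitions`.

By structural recursion:
Each of the 7 symbol leaves contributes 2 states and 0 ε-transitions.
  p | r = 6 states, 4 ε-transitions
  (p | r)+ = 8 states, 7 ε-transitions
  p | r = 6 states, 4 ε-transitions
  (p | r)q = 7 states, 4 ε-transitions
  rq = 3 states, 0 ε-transitions
  (p | r)+ | (p | r)q | rq = 20 states, 17 ε-transitions

20, 17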